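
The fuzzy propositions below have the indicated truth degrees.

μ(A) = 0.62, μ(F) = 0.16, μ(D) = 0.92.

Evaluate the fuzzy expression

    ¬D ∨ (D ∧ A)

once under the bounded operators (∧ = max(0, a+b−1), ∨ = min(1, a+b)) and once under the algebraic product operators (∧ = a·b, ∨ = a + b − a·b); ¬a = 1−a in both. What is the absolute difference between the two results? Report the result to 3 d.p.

Under bounded:
  ¬D = 1 − 0.92 = 0.08
  D ∧ A = max(0, a+b−1) on (0.92, 0.62) = 0.54
  ¬D ∨ (D ∧ A) = min(1, a+b) on (0.08, 0.54) = 0.62
  → value = 0.6200
Under algebraic product:
  ¬D = 1 − 0.9200 = 0.0800
  D ∧ A = a·b on (0.9200, 0.6200) = 0.5704
  ¬D ∨ (D ∧ A) = a + b − a·b on (0.0800, 0.5704) = 0.6048
  → value = 0.6048
|0.6200 − 0.6048| = 0.015

0.015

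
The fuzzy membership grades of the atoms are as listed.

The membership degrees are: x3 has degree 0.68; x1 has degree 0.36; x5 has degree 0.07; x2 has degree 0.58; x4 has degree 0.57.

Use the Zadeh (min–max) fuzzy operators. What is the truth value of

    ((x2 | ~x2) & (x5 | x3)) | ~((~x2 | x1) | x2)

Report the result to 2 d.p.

0.58

~x2 = 1 − 0.58 = 0.42
x2 | ~x2 = max(a, b) on (0.58, 0.42) = 0.58
x5 | x3 = max(a, b) on (0.07, 0.68) = 0.68
(x2 | ~x2) & (x5 | x3) = min(a, b) on (0.58, 0.68) = 0.58
~x2 = 1 − 0.58 = 0.42
~x2 | x1 = max(a, b) on (0.42, 0.36) = 0.42
(~x2 | x1) | x2 = max(a, b) on (0.42, 0.58) = 0.58
~((~x2 | x1) | x2) = 1 − 0.58 = 0.42
((x2 | ~x2) & (x5 | x3)) | ~((~x2 | x1) | x2) = max(a, b) on (0.58, 0.42) = 0.58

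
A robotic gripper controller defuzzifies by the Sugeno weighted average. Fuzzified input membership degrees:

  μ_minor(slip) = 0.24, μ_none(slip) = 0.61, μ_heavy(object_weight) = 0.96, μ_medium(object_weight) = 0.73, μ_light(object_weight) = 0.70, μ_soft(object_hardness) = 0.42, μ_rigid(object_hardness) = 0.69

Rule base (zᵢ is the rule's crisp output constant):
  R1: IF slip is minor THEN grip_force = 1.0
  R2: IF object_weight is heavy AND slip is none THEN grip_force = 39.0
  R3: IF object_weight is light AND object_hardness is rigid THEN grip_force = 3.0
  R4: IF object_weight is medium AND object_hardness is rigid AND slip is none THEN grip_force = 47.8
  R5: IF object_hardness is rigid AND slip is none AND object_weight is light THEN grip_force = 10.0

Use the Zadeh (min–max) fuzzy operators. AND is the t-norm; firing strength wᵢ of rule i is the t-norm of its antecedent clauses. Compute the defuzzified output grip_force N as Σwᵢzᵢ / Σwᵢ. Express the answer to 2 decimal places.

22.23

R1 (z=1.0): minor=0.24 → w = 0.24
R2 (z=39.0): heavy=0.96, none=0.61; AND[min(a, b)] → w = 0.61
R3 (z=3.0): light=0.70, rigid=0.69; AND[min(a, b)] → w = 0.69
R4 (z=47.8): medium=0.73, rigid=0.69, none=0.61; AND[min(a, b)] → w = 0.61
R5 (z=10.0): rigid=0.69, none=0.61, light=0.70; AND[min(a, b)] → w = 0.61
Weighted average = (0.24·1.0 + 0.61·39.0 + 0.69·3.0 + 0.61·47.8 + 0.61·10.0) / (0.24 + 0.61 + 0.69 + 0.61 + 0.61)
  = 61.3580 / 2.7600 = 22.23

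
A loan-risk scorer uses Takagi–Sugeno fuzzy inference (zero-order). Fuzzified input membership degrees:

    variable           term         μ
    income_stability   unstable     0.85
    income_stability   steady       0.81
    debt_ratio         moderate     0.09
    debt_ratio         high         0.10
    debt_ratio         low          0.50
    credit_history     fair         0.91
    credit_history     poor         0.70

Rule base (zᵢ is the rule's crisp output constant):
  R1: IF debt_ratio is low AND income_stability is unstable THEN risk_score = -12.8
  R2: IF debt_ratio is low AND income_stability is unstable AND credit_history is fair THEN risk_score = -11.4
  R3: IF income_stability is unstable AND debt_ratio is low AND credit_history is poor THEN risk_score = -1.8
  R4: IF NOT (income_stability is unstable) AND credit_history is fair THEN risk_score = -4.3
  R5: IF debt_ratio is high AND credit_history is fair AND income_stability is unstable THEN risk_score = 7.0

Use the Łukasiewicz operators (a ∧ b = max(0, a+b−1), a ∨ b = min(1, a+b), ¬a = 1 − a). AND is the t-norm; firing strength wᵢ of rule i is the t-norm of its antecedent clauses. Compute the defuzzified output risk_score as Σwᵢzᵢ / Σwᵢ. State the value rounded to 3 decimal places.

R1 (z=-12.8): low=0.50, unstable=0.85; AND[max(0, a+b−1)] → w = 0.35
R2 (z=-11.4): low=0.50, unstable=0.85, fair=0.91; AND[max(0, a+b−1)] → w = 0.26
R3 (z=-1.8): unstable=0.85, low=0.50, poor=0.70; AND[max(0, a+b−1)] → w = 0.05
R4 (z=-4.3): ¬unstable=1−0.85=0.15, fair=0.91; AND[max(0, a+b−1)] → w = 0.06
R5 (z=7.0): high=0.10, fair=0.91, unstable=0.85; AND[max(0, a+b−1)] → w = 0.00
Weighted average = (0.35·-12.8 + 0.26·-11.4 + 0.05·-1.8 + 0.06·-4.3 + 0.00·7.0) / (0.35 + 0.26 + 0.05 + 0.06 + 0.00)
  = -7.7920 / 0.7200 = -10.822

-10.822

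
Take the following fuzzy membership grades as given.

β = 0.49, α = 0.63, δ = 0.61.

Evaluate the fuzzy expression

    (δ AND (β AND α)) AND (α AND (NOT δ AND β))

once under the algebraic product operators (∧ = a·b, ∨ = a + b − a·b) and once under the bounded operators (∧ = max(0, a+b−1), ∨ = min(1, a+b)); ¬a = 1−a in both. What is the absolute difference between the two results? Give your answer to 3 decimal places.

Under algebraic product:
  β AND α = a·b on (0.4900, 0.6300) = 0.3087
  δ AND (β AND α) = a·b on (0.6100, 0.3087) = 0.1883
  NOT δ = 1 − 0.6100 = 0.3900
  NOT δ AND β = a·b on (0.3900, 0.4900) = 0.1911
  α AND (NOT δ AND β) = a·b on (0.6300, 0.1911) = 0.1204
  (δ AND (β AND α)) AND (α AND (NOT δ AND β)) = a·b on (0.1883, 0.1204) = 0.0227
  → value = 0.0227
Under bounded:
  β AND α = max(0, a+b−1) on (0.49, 0.63) = 0.12
  δ AND (β AND α) = max(0, a+b−1) on (0.61, 0.12) = 0.00
  NOT δ = 1 − 0.61 = 0.39
  NOT δ AND β = max(0, a+b−1) on (0.39, 0.49) = 0.00
  α AND (NOT δ AND β) = max(0, a+b−1) on (0.63, 0.00) = 0.00
  (δ AND (β AND α)) AND (α AND (NOT δ AND β)) = max(0, a+b−1) on (0.00, 0.00) = 0.00
  → value = 0.0000
|0.0227 − 0.0000| = 0.023

0.023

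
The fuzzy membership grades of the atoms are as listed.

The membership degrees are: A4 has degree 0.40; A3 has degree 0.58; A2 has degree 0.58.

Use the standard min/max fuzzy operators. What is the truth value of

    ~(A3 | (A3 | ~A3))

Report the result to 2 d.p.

~A3 = 1 − 0.58 = 0.42
A3 | ~A3 = max(a, b) on (0.58, 0.42) = 0.58
A3 | (A3 | ~A3) = max(a, b) on (0.58, 0.58) = 0.58
~(A3 | (A3 | ~A3)) = 1 − 0.58 = 0.42

0.42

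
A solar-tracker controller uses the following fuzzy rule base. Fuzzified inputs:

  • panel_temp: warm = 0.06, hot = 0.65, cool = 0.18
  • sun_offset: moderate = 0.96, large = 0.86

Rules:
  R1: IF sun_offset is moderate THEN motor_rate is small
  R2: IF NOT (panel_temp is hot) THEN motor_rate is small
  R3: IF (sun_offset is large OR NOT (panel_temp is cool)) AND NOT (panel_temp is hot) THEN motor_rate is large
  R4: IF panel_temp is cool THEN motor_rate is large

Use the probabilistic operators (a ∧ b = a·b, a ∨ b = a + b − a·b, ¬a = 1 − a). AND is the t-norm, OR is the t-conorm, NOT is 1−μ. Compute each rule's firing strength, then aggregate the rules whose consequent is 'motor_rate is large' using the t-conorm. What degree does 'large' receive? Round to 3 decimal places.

0.460

R1: moderate=0.96 → w = 0.9600
R2: ¬hot=1−0.65=0.35 → w = 0.3500
R3: (large=0.86 OR ¬cool=1−0.18=0.82) = 0.9748; AND[a·b] with ¬hot=1−0.65=0.35 → w = 0.3412
R4: cool=0.18 → w = 0.1800
Rules with consequent 'large': {R3, R4} → strengths 0.3412, 0.1800
Aggregate via t-conorm [a + b − a·b]: 0.4598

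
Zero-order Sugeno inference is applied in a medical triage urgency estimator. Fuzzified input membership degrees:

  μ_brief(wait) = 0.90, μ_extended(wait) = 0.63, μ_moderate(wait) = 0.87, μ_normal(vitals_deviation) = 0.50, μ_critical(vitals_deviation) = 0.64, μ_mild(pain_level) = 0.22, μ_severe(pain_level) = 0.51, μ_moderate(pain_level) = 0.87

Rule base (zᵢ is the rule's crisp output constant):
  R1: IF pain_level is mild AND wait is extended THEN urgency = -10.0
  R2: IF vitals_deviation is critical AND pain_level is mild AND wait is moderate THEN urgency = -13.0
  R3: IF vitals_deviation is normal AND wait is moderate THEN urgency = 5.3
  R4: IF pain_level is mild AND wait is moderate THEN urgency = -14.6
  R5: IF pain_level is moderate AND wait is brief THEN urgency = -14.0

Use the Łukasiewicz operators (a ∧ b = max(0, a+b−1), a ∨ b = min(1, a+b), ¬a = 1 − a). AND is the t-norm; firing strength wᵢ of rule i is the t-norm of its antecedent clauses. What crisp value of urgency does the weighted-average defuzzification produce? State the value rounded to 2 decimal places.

R1 (z=-10.0): mild=0.22, extended=0.63; AND[max(0, a+b−1)] → w = 0.00
R2 (z=-13.0): critical=0.64, mild=0.22, moderate=0.87; AND[max(0, a+b−1)] → w = 0.00
R3 (z=5.3): normal=0.50, moderate=0.87; AND[max(0, a+b−1)] → w = 0.37
R4 (z=-14.6): mild=0.22, moderate=0.87; AND[max(0, a+b−1)] → w = 0.09
R5 (z=-14.0): moderate=0.87, brief=0.90; AND[max(0, a+b−1)] → w = 0.77
Weighted average = (0.00·-10.0 + 0.00·-13.0 + 0.37·5.3 + 0.09·-14.6 + 0.77·-14.0) / (0.00 + 0.00 + 0.37 + 0.09 + 0.77)
  = -10.1330 / 1.2300 = -8.24

-8.24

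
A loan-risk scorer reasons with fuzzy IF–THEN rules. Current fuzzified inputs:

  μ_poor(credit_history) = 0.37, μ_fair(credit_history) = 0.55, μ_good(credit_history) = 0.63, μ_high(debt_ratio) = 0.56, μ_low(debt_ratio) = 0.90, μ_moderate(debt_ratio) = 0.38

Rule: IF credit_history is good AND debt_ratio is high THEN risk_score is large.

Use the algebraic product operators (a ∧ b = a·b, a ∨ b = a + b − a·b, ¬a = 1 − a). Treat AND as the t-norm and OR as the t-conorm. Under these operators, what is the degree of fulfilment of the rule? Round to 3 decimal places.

firing strength: good=0.63, high=0.56; AND[a·b] → w = 0.3528

0.353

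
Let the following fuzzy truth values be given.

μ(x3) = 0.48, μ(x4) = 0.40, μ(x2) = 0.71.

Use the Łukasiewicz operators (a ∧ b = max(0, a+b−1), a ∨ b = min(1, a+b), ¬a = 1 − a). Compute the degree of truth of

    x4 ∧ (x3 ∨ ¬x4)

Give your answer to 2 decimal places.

0.40

¬x4 = 1 − 0.40 = 0.60
x3 ∨ ¬x4 = min(1, a+b) on (0.48, 0.60) = 1.00
x4 ∧ (x3 ∨ ¬x4) = max(0, a+b−1) on (0.40, 1.00) = 0.40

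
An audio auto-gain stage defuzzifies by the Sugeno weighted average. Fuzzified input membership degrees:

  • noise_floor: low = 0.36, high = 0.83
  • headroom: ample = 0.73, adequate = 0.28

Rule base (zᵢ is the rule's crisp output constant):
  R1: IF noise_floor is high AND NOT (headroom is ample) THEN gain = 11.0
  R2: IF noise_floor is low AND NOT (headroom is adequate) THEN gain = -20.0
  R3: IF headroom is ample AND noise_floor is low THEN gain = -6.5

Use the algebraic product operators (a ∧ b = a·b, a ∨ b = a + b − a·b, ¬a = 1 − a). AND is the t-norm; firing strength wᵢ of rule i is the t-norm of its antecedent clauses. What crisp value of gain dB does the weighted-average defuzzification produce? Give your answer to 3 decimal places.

-5.934

R1 (z=11.0): high=0.83, ¬ample=1−0.73=0.27; AND[a·b] → w = 0.2241
R2 (z=-20.0): low=0.36, ¬adequate=1−0.28=0.72; AND[a·b] → w = 0.2592
R3 (z=-6.5): ample=0.73, low=0.36; AND[a·b] → w = 0.2628
Weighted average = (0.2241·11.0 + 0.2592·-20.0 + 0.2628·-6.5) / (0.2241 + 0.2592 + 0.2628)
  = -4.4271 / 0.7461 = -5.934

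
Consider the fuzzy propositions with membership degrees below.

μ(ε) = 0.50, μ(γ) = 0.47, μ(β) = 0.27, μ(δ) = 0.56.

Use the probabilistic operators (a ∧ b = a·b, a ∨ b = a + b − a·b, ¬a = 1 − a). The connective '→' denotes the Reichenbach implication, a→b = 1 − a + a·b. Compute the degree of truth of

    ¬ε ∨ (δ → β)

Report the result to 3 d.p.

¬ε = 1 − 0.5000 = 0.5000
δ → β  [Reichenbach: 1 − a + a·b] with a=0.5600, b=0.2700 → 0.5912
¬ε ∨ (δ → β) = a + b − a·b on (0.5000, 0.5912) = 0.7956

0.796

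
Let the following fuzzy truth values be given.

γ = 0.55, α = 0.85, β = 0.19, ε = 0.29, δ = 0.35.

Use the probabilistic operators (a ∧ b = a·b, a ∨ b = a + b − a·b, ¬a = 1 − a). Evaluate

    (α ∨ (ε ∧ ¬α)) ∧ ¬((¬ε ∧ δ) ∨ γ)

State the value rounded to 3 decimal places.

0.290

¬α = 1 − 0.8500 = 0.1500
ε ∧ ¬α = a·b on (0.2900, 0.1500) = 0.0435
α ∨ (ε ∧ ¬α) = a + b − a·b on (0.8500, 0.0435) = 0.8565
¬ε = 1 − 0.2900 = 0.7100
¬ε ∧ δ = a·b on (0.7100, 0.3500) = 0.2485
(¬ε ∧ δ) ∨ γ = a + b − a·b on (0.2485, 0.5500) = 0.6618
¬((¬ε ∧ δ) ∨ γ) = 1 − 0.6618 = 0.3382
(α ∨ (ε ∧ ¬α)) ∧ ¬((¬ε ∧ δ) ∨ γ) = a·b on (0.8565, 0.3382) = 0.2897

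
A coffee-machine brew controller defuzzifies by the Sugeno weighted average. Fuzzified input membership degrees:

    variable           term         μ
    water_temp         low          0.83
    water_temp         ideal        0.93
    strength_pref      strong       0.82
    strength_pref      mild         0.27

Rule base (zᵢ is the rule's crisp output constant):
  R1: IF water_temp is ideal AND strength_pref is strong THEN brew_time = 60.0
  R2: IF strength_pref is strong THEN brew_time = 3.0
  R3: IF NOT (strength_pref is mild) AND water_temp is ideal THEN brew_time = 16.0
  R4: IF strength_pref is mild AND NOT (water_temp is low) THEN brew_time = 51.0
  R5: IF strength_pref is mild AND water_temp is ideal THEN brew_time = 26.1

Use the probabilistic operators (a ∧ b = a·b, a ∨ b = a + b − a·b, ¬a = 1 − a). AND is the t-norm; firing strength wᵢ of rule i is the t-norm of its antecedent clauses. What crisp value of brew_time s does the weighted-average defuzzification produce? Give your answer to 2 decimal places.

R1 (z=60.0): ideal=0.93, strong=0.82; AND[a·b] → w = 0.7626
R2 (z=3.0): strong=0.82 → w = 0.8200
R3 (z=16.0): ¬mild=1−0.27=0.73, ideal=0.93; AND[a·b] → w = 0.6789
R4 (z=51.0): mild=0.27, ¬low=1−0.83=0.17; AND[a·b] → w = 0.0459
R5 (z=26.1): mild=0.27, ideal=0.93; AND[a·b] → w = 0.2511
Weighted average = (0.7626·60.0 + 0.8200·3.0 + 0.6789·16.0 + 0.0459·51.0 + 0.2511·26.1) / (0.7626 + 0.8200 + 0.6789 + 0.0459 + 0.2511)
  = 67.9730 / 2.5585 = 26.57

26.57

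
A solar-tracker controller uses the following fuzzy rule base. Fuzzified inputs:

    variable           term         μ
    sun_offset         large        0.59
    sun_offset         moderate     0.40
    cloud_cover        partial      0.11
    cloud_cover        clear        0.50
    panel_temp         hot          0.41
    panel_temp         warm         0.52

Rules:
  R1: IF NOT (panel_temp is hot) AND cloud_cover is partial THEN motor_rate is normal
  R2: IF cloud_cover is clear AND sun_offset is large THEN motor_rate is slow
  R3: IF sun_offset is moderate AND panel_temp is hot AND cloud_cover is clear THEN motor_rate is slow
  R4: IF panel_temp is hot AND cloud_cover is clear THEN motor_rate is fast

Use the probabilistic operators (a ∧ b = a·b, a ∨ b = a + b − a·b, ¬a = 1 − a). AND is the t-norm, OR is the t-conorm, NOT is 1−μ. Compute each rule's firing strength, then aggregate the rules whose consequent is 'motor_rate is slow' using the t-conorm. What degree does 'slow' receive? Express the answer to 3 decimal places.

0.353

R1: ¬hot=1−0.41=0.59, partial=0.11; AND[a·b] → w = 0.0649
R2: clear=0.50, large=0.59; AND[a·b] → w = 0.2950
R3: moderate=0.40, hot=0.41, clear=0.50; AND[a·b] → w = 0.0820
R4: hot=0.41, clear=0.50; AND[a·b] → w = 0.2050
Rules with consequent 'slow': {R2, R3} → strengths 0.2950, 0.0820
Aggregate via t-conorm [a + b − a·b]: 0.3528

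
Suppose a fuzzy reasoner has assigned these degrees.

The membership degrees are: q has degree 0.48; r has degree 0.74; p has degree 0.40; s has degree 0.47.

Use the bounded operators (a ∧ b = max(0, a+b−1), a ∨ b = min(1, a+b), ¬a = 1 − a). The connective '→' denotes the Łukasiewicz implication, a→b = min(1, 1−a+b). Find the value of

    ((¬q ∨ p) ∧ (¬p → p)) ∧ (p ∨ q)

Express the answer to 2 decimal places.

0.60

¬q = 1 − 0.48 = 0.52
¬q ∨ p = min(1, a+b) on (0.52, 0.40) = 0.92
¬p = 1 − 0.40 = 0.60
¬p → p  [Łukasiewicz: min(1, 1−a+b)] with a=0.60, b=0.40 → 0.80
(¬q ∨ p) ∧ (¬p → p) = max(0, a+b−1) on (0.92, 0.80) = 0.72
p ∨ q = min(1, a+b) on (0.40, 0.48) = 0.88
((¬q ∨ p) ∧ (¬p → p)) ∧ (p ∨ q) = max(0, a+b−1) on (0.72, 0.88) = 0.60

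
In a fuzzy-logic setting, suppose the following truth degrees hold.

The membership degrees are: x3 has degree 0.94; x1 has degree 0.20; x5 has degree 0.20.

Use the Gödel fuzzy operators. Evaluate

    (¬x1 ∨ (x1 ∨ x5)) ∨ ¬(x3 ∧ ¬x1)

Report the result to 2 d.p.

¬x1 = 1 − 0.20 = 0.80
x1 ∨ x5 = max(a, b) on (0.20, 0.20) = 0.20
¬x1 ∨ (x1 ∨ x5) = max(a, b) on (0.80, 0.20) = 0.80
¬x1 = 1 − 0.20 = 0.80
x3 ∧ ¬x1 = min(a, b) on (0.94, 0.80) = 0.80
¬(x3 ∧ ¬x1) = 1 − 0.80 = 0.20
(¬x1 ∨ (x1 ∨ x5)) ∨ ¬(x3 ∧ ¬x1) = max(a, b) on (0.80, 0.20) = 0.80

0.80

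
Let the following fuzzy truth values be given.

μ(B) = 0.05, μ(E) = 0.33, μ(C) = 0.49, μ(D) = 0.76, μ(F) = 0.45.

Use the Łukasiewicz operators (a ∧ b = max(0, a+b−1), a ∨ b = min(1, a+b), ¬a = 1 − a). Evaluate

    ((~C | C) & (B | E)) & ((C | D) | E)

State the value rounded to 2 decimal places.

~C = 1 − 0.49 = 0.51
~C | C = min(1, a+b) on (0.51, 0.49) = 1.00
B | E = min(1, a+b) on (0.05, 0.33) = 0.38
(~C | C) & (B | E) = max(0, a+b−1) on (1.00, 0.38) = 0.38
C | D = min(1, a+b) on (0.49, 0.76) = 1.00
(C | D) | E = min(1, a+b) on (1.00, 0.33) = 1.00
((~C | C) & (B | E)) & ((C | D) | E) = max(0, a+b−1) on (0.38, 1.00) = 0.38

0.38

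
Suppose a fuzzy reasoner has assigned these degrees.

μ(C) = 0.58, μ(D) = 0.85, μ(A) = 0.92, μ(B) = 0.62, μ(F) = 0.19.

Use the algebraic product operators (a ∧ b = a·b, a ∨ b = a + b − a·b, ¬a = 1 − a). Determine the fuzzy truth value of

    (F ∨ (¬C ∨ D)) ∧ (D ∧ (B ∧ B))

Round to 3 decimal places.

¬C = 1 − 0.5800 = 0.4200
¬C ∨ D = a + b − a·b on (0.4200, 0.8500) = 0.9130
F ∨ (¬C ∨ D) = a + b − a·b on (0.1900, 0.9130) = 0.9295
B ∧ B = a·b on (0.6200, 0.6200) = 0.3844
D ∧ (B ∧ B) = a·b on (0.8500, 0.3844) = 0.3267
(F ∨ (¬C ∨ D)) ∧ (D ∧ (B ∧ B)) = a·b on (0.9295, 0.3267) = 0.3037

0.304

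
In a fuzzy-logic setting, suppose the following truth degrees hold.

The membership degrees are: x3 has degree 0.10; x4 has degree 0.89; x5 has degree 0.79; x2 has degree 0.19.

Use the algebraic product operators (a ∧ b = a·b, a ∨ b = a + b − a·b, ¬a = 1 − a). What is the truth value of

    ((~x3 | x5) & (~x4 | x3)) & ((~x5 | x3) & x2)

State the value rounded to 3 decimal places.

~x3 = 1 − 0.1000 = 0.9000
~x3 | x5 = a + b − a·b on (0.9000, 0.7900) = 0.9790
~x4 = 1 − 0.8900 = 0.1100
~x4 | x3 = a + b − a·b on (0.1100, 0.1000) = 0.1990
(~x3 | x5) & (~x4 | x3) = a·b on (0.9790, 0.1990) = 0.1948
~x5 = 1 − 0.7900 = 0.2100
~x5 | x3 = a + b − a·b on (0.2100, 0.1000) = 0.2890
(~x5 | x3) & x2 = a·b on (0.2890, 0.1900) = 0.0549
((~x3 | x5) & (~x4 | x3)) & ((~x5 | x3) & x2) = a·b on (0.1948, 0.0549) = 0.0107

0.011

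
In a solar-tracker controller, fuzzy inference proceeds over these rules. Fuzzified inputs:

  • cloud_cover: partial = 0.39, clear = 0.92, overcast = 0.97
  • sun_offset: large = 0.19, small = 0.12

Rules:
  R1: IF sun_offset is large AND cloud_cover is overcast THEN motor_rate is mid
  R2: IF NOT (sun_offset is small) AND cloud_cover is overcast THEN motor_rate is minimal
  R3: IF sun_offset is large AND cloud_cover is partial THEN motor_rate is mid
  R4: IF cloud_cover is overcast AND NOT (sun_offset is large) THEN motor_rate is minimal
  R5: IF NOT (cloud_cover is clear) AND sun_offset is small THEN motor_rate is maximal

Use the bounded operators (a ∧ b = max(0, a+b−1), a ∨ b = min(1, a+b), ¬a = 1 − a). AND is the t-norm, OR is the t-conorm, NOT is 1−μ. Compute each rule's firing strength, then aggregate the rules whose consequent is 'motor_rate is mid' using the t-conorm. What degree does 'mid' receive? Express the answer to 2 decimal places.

R1: large=0.19, overcast=0.97; AND[max(0, a+b−1)] → w = 0.16
R2: ¬small=1−0.12=0.88, overcast=0.97; AND[max(0, a+b−1)] → w = 0.85
R3: large=0.19, partial=0.39; AND[max(0, a+b−1)] → w = 0.00
R4: overcast=0.97, ¬large=1−0.19=0.81; AND[max(0, a+b−1)] → w = 0.78
R5: ¬clear=1−0.92=0.08, small=0.12; AND[max(0, a+b−1)] → w = 0.00
Rules with consequent 'mid': {R1, R3} → strengths 0.16, 0.00
Aggregate via t-conorm [min(1, a+b)]: 0.16

0.16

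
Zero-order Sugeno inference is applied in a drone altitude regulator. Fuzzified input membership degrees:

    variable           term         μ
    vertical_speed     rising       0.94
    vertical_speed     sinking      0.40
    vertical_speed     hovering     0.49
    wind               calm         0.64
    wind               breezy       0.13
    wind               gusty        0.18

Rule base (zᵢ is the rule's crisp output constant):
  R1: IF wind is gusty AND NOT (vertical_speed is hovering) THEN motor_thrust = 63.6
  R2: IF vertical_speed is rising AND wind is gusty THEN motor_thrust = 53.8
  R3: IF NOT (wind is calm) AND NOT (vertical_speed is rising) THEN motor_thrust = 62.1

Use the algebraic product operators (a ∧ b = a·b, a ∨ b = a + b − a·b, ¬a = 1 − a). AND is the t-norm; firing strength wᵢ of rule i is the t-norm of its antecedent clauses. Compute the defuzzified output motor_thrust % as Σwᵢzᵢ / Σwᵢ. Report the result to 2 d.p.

R1 (z=63.6): gusty=0.18, ¬hovering=1−0.49=0.51; AND[a·b] → w = 0.0918
R2 (z=53.8): rising=0.94, gusty=0.18; AND[a·b] → w = 0.1692
R3 (z=62.1): ¬calm=1−0.64=0.36, ¬rising=1−0.94=0.06; AND[a·b] → w = 0.0216
Weighted average = (0.0918·63.6 + 0.1692·53.8 + 0.0216·62.1) / (0.0918 + 0.1692 + 0.0216)
  = 16.2828 / 0.2826 = 57.62

57.62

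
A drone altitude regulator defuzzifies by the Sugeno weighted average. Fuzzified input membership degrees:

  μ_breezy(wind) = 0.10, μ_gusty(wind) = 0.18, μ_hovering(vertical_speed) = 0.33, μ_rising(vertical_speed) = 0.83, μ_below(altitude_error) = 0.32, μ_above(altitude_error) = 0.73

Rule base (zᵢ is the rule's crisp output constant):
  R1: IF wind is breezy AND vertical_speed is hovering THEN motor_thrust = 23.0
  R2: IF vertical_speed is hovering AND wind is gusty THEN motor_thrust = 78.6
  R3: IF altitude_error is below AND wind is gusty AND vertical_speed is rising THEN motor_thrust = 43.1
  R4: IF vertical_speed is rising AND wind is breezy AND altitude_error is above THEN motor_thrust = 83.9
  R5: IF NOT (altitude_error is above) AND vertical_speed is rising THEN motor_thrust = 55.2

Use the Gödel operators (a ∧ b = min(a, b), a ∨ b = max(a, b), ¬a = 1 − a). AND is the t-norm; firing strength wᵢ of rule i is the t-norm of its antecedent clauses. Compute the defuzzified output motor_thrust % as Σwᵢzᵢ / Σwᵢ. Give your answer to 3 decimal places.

R1 (z=23.0): breezy=0.10, hovering=0.33; AND[min(a, b)] → w = 0.10
R2 (z=78.6): hovering=0.33, gusty=0.18; AND[min(a, b)] → w = 0.18
R3 (z=43.1): below=0.32, gusty=0.18, rising=0.83; AND[min(a, b)] → w = 0.18
R4 (z=83.9): rising=0.83, breezy=0.10, above=0.73; AND[min(a, b)] → w = 0.10
R5 (z=55.2): ¬above=1−0.73=0.27, rising=0.83; AND[min(a, b)] → w = 0.27
Weighted average = (0.10·23.0 + 0.18·78.6 + 0.18·43.1 + 0.10·83.9 + 0.27·55.2) / (0.10 + 0.18 + 0.18 + 0.10 + 0.27)
  = 47.5000 / 0.8300 = 57.229

57.229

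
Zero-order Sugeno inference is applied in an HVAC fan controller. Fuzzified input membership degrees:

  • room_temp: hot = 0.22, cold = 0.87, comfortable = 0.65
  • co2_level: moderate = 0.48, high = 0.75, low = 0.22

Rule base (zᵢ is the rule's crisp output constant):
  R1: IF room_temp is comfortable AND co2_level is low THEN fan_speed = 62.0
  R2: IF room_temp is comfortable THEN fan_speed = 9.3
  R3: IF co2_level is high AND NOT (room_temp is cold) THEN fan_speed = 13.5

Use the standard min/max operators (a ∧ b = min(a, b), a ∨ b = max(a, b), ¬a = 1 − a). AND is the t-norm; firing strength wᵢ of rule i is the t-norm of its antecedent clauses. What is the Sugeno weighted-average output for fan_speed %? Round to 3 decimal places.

21.440

R1 (z=62.0): comfortable=0.65, low=0.22; AND[min(a, b)] → w = 0.22
R2 (z=9.3): comfortable=0.65 → w = 0.65
R3 (z=13.5): high=0.75, ¬cold=1−0.87=0.13; AND[min(a, b)] → w = 0.13
Weighted average = (0.22·62.0 + 0.65·9.3 + 0.13·13.5) / (0.22 + 0.65 + 0.13)
  = 21.4400 / 1.0000 = 21.440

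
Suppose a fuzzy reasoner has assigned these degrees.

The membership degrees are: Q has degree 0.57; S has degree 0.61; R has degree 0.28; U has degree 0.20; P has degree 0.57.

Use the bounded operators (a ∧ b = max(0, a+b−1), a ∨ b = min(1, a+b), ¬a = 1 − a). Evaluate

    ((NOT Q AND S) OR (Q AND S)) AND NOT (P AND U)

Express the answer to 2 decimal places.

NOT Q = 1 − 0.57 = 0.43
NOT Q AND S = max(0, a+b−1) on (0.43, 0.61) = 0.04
Q AND S = max(0, a+b−1) on (0.57, 0.61) = 0.18
(NOT Q AND S) OR (Q AND S) = min(1, a+b) on (0.04, 0.18) = 0.22
P AND U = max(0, a+b−1) on (0.57, 0.20) = 0.00
NOT (P AND U) = 1 − 0.00 = 1.00
((NOT Q AND S) OR (Q AND S)) AND NOT (P AND U) = max(0, a+b−1) on (0.22, 1.00) = 0.22

0.22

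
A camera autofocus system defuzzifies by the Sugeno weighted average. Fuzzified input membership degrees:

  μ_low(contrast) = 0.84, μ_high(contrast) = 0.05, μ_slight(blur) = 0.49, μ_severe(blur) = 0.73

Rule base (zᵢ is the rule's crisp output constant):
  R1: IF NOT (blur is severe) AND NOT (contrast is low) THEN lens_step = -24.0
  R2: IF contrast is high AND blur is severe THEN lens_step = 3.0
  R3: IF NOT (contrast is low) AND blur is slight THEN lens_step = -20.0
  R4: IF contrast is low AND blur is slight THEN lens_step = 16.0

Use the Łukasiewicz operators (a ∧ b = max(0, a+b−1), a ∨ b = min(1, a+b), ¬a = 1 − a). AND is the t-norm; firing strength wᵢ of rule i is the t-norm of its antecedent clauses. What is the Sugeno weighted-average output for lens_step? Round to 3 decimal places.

16.000

R1 (z=-24.0): ¬severe=1−0.73=0.27, ¬low=1−0.84=0.16; AND[max(0, a+b−1)] → w = 0.00
R2 (z=3.0): high=0.05, severe=0.73; AND[max(0, a+b−1)] → w = 0.00
R3 (z=-20.0): ¬low=1−0.84=0.16, slight=0.49; AND[max(0, a+b−1)] → w = 0.00
R4 (z=16.0): low=0.84, slight=0.49; AND[max(0, a+b−1)] → w = 0.33
Weighted average = (0.00·-24.0 + 0.00·3.0 + 0.00·-20.0 + 0.33·16.0) / (0.00 + 0.00 + 0.00 + 0.33)
  = 5.2800 / 0.3300 = 16.000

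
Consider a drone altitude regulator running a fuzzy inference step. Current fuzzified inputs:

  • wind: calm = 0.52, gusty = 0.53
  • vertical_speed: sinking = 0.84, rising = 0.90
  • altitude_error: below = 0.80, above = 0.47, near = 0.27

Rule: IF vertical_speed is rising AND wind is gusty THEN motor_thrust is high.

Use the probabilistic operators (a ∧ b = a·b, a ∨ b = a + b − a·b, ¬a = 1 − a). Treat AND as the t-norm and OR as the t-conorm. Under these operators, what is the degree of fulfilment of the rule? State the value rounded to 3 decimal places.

firing strength: rising=0.90, gusty=0.53; AND[a·b] → w = 0.4770

0.477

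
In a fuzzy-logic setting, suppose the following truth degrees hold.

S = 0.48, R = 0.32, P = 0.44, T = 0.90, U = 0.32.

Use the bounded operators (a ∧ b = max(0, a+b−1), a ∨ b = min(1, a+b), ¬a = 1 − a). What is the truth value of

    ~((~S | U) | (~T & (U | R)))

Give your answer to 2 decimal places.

0.16

~S = 1 − 0.48 = 0.52
~S | U = min(1, a+b) on (0.52, 0.32) = 0.84
~T = 1 − 0.90 = 0.10
U | R = min(1, a+b) on (0.32, 0.32) = 0.64
~T & (U | R) = max(0, a+b−1) on (0.10, 0.64) = 0.00
(~S | U) | (~T & (U | R)) = min(1, a+b) on (0.84, 0.00) = 0.84
~((~S | U) | (~T & (U | R))) = 1 − 0.84 = 0.16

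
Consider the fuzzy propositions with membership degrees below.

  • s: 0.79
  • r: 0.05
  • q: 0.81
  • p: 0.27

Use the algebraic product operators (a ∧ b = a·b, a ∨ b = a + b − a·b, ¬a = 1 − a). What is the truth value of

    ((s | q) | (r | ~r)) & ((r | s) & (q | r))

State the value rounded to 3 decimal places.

0.655

s | q = a + b − a·b on (0.7900, 0.8100) = 0.9601
~r = 1 − 0.0500 = 0.9500
r | ~r = a + b − a·b on (0.0500, 0.9500) = 0.9525
(s | q) | (r | ~r) = a + b − a·b on (0.9601, 0.9525) = 0.9981
r | s = a + b − a·b on (0.0500, 0.7900) = 0.8005
q | r = a + b − a·b on (0.8100, 0.0500) = 0.8195
(r | s) & (q | r) = a·b on (0.8005, 0.8195) = 0.6560
((s | q) | (r | ~r)) & ((r | s) & (q | r)) = a·b on (0.9981, 0.6560) = 0.6548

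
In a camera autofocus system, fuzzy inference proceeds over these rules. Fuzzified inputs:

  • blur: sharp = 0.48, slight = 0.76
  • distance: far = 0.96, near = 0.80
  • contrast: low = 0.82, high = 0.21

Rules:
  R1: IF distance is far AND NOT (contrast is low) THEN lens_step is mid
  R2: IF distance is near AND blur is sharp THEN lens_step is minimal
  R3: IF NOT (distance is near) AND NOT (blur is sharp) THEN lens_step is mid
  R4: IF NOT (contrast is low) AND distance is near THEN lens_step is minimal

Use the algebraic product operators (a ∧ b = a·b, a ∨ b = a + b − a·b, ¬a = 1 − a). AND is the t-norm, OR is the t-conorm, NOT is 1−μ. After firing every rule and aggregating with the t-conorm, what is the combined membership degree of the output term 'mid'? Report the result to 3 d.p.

0.259

R1: far=0.96, ¬low=1−0.82=0.18; AND[a·b] → w = 0.1728
R2: near=0.80, sharp=0.48; AND[a·b] → w = 0.3840
R3: ¬near=1−0.80=0.20, ¬sharp=1−0.48=0.52; AND[a·b] → w = 0.1040
R4: ¬low=1−0.82=0.18, near=0.80; AND[a·b] → w = 0.1440
Rules with consequent 'mid': {R1, R3} → strengths 0.1728, 0.1040
Aggregate via t-conorm [a + b − a·b]: 0.2588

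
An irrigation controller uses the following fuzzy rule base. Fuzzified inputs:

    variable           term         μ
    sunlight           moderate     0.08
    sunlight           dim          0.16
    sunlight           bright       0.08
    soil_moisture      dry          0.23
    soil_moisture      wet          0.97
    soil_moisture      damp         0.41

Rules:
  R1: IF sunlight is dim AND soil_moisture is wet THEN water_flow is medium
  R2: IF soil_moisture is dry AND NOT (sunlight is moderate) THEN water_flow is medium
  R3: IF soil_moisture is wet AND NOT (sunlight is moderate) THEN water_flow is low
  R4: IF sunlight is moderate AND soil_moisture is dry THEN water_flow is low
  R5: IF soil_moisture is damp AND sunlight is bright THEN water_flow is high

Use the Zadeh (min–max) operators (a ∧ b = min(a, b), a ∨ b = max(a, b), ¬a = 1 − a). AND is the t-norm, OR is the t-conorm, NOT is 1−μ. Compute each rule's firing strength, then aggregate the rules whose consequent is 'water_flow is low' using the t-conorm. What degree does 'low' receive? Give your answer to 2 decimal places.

R1: dim=0.16, wet=0.97; AND[min(a, b)] → w = 0.16
R2: dry=0.23, ¬moderate=1−0.08=0.92; AND[min(a, b)] → w = 0.23
R3: wet=0.97, ¬moderate=1−0.08=0.92; AND[min(a, b)] → w = 0.92
R4: moderate=0.08, dry=0.23; AND[min(a, b)] → w = 0.08
R5: damp=0.41, bright=0.08; AND[min(a, b)] → w = 0.08
Rules with consequent 'low': {R3, R4} → strengths 0.92, 0.08
Aggregate via t-conorm [max(a, b)]: 0.92

0.92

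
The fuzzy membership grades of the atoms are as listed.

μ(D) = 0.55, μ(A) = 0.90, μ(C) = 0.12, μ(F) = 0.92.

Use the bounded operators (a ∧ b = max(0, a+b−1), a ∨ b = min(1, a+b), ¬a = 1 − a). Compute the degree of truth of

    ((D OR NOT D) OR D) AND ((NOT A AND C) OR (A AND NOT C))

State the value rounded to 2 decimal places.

0.78

NOT D = 1 − 0.55 = 0.45
D OR NOT D = min(1, a+b) on (0.55, 0.45) = 1.00
(D OR NOT D) OR D = min(1, a+b) on (1.00, 0.55) = 1.00
NOT A = 1 − 0.90 = 0.10
NOT A AND C = max(0, a+b−1) on (0.10, 0.12) = 0.00
NOT C = 1 − 0.12 = 0.88
A AND NOT C = max(0, a+b−1) on (0.90, 0.88) = 0.78
(NOT A AND C) OR (A AND NOT C) = min(1, a+b) on (0.00, 0.78) = 0.78
((D OR NOT D) OR D) AND ((NOT A AND C) OR (A AND NOT C)) = max(0, a+b−1) on (1.00, 0.78) = 0.78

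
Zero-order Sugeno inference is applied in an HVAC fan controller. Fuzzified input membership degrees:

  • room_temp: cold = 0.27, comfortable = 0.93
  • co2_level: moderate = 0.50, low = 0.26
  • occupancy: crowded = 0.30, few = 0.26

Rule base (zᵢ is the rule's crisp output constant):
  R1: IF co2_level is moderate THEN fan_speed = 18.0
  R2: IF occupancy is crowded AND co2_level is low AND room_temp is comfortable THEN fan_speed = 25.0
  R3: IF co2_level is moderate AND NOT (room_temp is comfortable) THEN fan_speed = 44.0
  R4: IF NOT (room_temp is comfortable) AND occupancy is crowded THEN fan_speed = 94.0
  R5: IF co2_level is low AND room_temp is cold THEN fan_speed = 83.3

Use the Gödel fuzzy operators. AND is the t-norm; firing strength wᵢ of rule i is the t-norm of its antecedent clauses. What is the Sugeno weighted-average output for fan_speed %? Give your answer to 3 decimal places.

R1 (z=18.0): moderate=0.50 → w = 0.50
R2 (z=25.0): crowded=0.30, low=0.26, comfortable=0.93; AND[min(a, b)] → w = 0.26
R3 (z=44.0): moderate=0.50, ¬comfortable=1−0.93=0.07; AND[min(a, b)] → w = 0.07
R4 (z=94.0): ¬comfortable=1−0.93=0.07, crowded=0.30; AND[min(a, b)] → w = 0.07
R5 (z=83.3): low=0.26, cold=0.27; AND[min(a, b)] → w = 0.26
Weighted average = (0.50·18.0 + 0.26·25.0 + 0.07·44.0 + 0.07·94.0 + 0.26·83.3) / (0.50 + 0.26 + 0.07 + 0.07 + 0.26)
  = 46.8180 / 1.1600 = 40.360

40.360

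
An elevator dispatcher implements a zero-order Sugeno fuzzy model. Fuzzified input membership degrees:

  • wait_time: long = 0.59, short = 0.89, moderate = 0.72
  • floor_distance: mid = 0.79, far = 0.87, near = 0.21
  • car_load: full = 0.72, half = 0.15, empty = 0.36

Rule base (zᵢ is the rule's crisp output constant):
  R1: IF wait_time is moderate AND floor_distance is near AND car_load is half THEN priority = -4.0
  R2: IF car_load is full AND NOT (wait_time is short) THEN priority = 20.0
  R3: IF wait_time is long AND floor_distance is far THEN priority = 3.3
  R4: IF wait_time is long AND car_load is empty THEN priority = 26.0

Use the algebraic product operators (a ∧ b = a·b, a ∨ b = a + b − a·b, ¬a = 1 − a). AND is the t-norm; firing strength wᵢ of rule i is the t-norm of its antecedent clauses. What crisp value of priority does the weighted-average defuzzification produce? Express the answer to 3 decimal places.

R1 (z=-4.0): moderate=0.72, near=0.21, half=0.15; AND[a·b] → w = 0.0227
R2 (z=20.0): full=0.72, ¬short=1−0.89=0.11; AND[a·b] → w = 0.0792
R3 (z=3.3): long=0.59, far=0.87; AND[a·b] → w = 0.5133
R4 (z=26.0): long=0.59, empty=0.36; AND[a·b] → w = 0.2124
Weighted average = (0.0227·-4.0 + 0.0792·20.0 + 0.5133·3.3 + 0.2124·26.0) / (0.0227 + 0.0792 + 0.5133 + 0.2124)
  = 8.7096 / 0.8276 = 10.524

10.524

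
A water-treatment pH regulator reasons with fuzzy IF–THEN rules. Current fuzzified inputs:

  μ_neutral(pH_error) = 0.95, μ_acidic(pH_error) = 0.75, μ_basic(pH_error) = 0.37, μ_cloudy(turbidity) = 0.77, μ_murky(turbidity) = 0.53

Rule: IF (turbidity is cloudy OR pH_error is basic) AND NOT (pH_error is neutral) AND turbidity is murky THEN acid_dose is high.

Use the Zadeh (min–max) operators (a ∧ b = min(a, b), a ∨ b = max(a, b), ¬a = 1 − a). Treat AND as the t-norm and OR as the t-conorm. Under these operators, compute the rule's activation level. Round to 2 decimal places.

0.05

firing strength: (cloudy=0.77 OR basic=0.37) = 0.77; AND[min(a, b)] with ¬neutral=1−0.95=0.05, murky=0.53 → w = 0.05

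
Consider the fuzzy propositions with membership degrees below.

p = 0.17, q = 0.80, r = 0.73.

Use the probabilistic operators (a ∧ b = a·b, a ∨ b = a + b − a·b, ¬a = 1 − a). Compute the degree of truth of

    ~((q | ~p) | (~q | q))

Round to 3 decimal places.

~p = 1 − 0.1700 = 0.8300
q | ~p = a + b − a·b on (0.8000, 0.8300) = 0.9660
~q = 1 − 0.8000 = 0.2000
~q | q = a + b − a·b on (0.2000, 0.8000) = 0.8400
(q | ~p) | (~q | q) = a + b − a·b on (0.9660, 0.8400) = 0.9946
~((q | ~p) | (~q | q)) = 1 − 0.9946 = 0.0054

0.005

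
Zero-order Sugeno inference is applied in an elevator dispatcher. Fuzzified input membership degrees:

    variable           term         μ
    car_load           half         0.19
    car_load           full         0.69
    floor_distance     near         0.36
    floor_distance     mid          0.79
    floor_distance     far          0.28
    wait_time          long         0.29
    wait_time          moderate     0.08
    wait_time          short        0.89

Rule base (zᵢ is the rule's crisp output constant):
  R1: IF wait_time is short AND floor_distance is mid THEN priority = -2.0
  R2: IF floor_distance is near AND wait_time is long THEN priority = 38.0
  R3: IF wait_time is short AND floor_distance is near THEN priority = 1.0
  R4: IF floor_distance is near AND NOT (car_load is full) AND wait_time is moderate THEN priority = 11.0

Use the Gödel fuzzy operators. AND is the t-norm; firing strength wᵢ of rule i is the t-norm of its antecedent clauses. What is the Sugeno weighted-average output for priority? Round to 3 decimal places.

R1 (z=-2.0): short=0.89, mid=0.79; AND[min(a, b)] → w = 0.79
R2 (z=38.0): near=0.36, long=0.29; AND[min(a, b)] → w = 0.29
R3 (z=1.0): short=0.89, near=0.36; AND[min(a, b)] → w = 0.36
R4 (z=11.0): near=0.36, ¬full=1−0.69=0.31, moderate=0.08; AND[min(a, b)] → w = 0.08
Weighted average = (0.79·-2.0 + 0.29·38.0 + 0.36·1.0 + 0.08·11.0) / (0.79 + 0.29 + 0.36 + 0.08)
  = 10.6800 / 1.5200 = 7.026

7.026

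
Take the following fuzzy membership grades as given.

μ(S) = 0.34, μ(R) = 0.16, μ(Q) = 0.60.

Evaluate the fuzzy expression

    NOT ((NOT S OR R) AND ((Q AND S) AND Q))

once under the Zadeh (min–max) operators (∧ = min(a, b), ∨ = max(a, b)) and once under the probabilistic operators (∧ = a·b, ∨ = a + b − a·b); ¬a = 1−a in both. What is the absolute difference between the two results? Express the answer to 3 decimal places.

0.253

Under Zadeh (min–max):
  NOT S = 1 − 0.34 = 0.66
  NOT S OR R = max(a, b) on (0.66, 0.16) = 0.66
  Q AND S = min(a, b) on (0.60, 0.34) = 0.34
  (Q AND S) AND Q = min(a, b) on (0.34, 0.60) = 0.34
  (NOT S OR R) AND ((Q AND S) AND Q) = min(a, b) on (0.66, 0.34) = 0.34
  NOT ((NOT S OR R) AND ((Q AND S) AND Q)) = 1 − 0.34 = 0.66
  → value = 0.6600
Under probabilistic:
  NOT S = 1 − 0.3400 = 0.6600
  NOT S OR R = a + b − a·b on (0.6600, 0.1600) = 0.7144
  Q AND S = a·b on (0.6000, 0.3400) = 0.2040
  (Q AND S) AND Q = a·b on (0.2040, 0.6000) = 0.1224
  (NOT S OR R) AND ((Q AND S) AND Q) = a·b on (0.7144, 0.1224) = 0.0874
  NOT ((NOT S OR R) AND ((Q AND S) AND Q)) = 1 − 0.0874 = 0.9126
  → value = 0.9126
|0.6600 − 0.9126| = 0.253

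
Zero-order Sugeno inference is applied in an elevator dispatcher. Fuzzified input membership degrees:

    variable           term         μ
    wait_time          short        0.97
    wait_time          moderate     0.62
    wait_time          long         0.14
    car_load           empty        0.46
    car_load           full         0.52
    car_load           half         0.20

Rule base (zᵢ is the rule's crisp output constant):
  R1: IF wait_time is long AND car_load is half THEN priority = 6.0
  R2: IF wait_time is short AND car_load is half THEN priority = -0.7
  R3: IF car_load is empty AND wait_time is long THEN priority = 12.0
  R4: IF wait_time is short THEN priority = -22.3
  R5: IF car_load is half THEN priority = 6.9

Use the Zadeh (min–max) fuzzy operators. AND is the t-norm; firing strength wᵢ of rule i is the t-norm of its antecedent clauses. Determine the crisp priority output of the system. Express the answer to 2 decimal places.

-10.83

R1 (z=6.0): long=0.14, half=0.20; AND[min(a, b)] → w = 0.14
R2 (z=-0.7): short=0.97, half=0.20; AND[min(a, b)] → w = 0.20
R3 (z=12.0): empty=0.46, long=0.14; AND[min(a, b)] → w = 0.14
R4 (z=-22.3): short=0.97 → w = 0.97
R5 (z=6.9): half=0.20 → w = 0.20
Weighted average = (0.14·6.0 + 0.20·-0.7 + 0.14·12.0 + 0.97·-22.3 + 0.20·6.9) / (0.14 + 0.20 + 0.14 + 0.97 + 0.20)
  = -17.8710 / 1.6500 = -10.83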